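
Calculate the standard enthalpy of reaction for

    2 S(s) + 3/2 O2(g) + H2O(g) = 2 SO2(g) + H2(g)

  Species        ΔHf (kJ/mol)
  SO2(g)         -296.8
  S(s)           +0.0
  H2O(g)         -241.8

Products: 2·(-296.8) + 1·(+0.0) = -593.6
Reactants: 2·(+0.0) + 3/2·(+0.0) + 1·(-241.8) = -241.8
ΔHrxn = (-593.6) − (-241.8) = -351.8 kJ/mol

ΔHrxn = -351.8 kJ/mol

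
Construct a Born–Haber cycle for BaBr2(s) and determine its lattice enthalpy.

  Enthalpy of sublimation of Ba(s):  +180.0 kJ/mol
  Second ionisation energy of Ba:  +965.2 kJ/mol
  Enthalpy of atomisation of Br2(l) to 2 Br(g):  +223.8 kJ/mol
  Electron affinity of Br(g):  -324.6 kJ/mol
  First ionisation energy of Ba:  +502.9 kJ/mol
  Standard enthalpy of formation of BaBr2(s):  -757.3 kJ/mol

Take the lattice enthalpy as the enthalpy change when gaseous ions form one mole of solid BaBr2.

U = -1980.0 kJ/mol

ΔHf° = 1·ΔHsub + 1·(ΣIE) + 1·D(Br2) + 2·EA + U
-757.3 = 1·(+180.0) + 1·(+1468.1) + 1·(+223.8) + 2·(-324.6) + U
U = -757.3 − (+1222.7) = -1980.0 kJ/mol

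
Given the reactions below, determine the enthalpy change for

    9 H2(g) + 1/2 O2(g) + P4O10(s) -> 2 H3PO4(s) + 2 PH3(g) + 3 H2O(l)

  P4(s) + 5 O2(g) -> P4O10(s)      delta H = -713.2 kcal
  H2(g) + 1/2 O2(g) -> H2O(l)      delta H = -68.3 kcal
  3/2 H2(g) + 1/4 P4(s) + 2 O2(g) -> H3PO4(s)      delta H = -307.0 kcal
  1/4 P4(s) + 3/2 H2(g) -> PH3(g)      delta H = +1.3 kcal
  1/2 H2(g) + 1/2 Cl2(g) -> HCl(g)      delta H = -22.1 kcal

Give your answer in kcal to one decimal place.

equation 1 reversed (P4O10(s) must end up as a reactant): +713.2 kcal
equation 2 × 3 (scale by 3 for the 3 H2O(l)): (3)·(-68.3) = -204.9 kcal
equation 3 × 2 (scale by 2 for the 2 H3PO4(s)): (2)·(-307.0) = -614.0 kcal
equation 4 × 2 (×2 to match 2 PH3(g) in the target): (2)·(+1.3) = +2.6 kcal
equation 5: not needed (Cl2(g) appears nowhere else).
delta H = (-1)·(-713.2) + (3)·(-68.3) + (2)·(-307.0) + (2)·(+1.3) = -103.1 kcal

delta H = -103.1 kcal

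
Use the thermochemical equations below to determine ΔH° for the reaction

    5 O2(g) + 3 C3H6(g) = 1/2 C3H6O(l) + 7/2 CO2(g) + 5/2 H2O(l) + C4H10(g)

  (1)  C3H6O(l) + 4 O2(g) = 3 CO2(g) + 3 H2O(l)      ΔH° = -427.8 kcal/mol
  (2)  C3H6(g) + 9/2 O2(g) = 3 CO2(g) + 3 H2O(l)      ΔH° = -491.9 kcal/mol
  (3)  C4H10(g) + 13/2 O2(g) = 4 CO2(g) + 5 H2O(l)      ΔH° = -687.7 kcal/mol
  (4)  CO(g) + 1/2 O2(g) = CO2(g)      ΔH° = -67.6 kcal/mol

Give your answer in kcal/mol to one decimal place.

ΔH° = -574.1 kcal/mol

(1) reversed and × 1/2 (C3H6O(l) must end up as a product; ×1/2 to match 1/2 C3H6O(l) in the target): (-1/2)·(-427.8) = +213.9 kcal/mol
(2) × 3 (×3 to match 3 C3H6(g) in the target): (3)·(-491.9) = -1475.7 kcal/mol
(3) reversed (reverse to put C4H10(g) on the product side): +687.7 kcal/mol
(4): not needed (CO(g) appears nowhere else).
Summing the manipulated equations, ΔH° = (+213.9) + (-1475.7) + (+687.7) = -574.1 kcal/mol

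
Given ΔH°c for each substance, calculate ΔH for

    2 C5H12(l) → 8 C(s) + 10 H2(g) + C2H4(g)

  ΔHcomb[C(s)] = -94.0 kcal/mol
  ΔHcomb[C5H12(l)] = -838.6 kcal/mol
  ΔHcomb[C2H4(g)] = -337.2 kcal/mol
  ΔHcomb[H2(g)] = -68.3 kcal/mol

ΔH = 95.0 kcal/mol

Using ΔH = Σ nΔHc°(reactants) − Σ nΔHc°(products):
= [2·(-838.6)] − [8·(-94.0) + 10·(-68.3) + 1·(-337.2)]
= 95.0 kcal/mol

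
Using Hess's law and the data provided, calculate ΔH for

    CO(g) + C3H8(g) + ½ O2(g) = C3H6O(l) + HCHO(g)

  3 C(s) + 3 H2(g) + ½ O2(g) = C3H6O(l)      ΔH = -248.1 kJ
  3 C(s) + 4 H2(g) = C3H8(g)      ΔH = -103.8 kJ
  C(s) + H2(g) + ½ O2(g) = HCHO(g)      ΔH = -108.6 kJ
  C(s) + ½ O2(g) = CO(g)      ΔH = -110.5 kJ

ΔH = -142.4 kJ

equation 1 as written: -248.1 kJ
equation 2 reversed: +103.8 kJ
equation 3 as written: -108.6 kJ
equation 4 reversed: +110.5 kJ
Combining the equations, ΔH = (-248.1) + (+103.8) + (-108.6) + (+110.5) = -142.4 kJ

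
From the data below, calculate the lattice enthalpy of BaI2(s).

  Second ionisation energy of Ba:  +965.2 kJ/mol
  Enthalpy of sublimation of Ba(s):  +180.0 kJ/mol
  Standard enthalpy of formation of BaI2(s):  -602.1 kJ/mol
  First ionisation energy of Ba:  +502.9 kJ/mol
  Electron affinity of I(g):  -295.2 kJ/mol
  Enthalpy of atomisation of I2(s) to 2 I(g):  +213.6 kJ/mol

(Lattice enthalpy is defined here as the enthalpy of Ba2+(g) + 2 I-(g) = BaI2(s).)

ΔHf° = 1·ΔHsub + 1·(ΣIE) + 1·D(I2) + 2·EA + U
-602.1 = 1·(+180.0) + 1·(+1468.1) + 1·(+213.6) + 2·(-295.2) + U
U = -602.1 − (+1271.3) = -1873.4 kJ/mol

U = -1873.4 kJ/mol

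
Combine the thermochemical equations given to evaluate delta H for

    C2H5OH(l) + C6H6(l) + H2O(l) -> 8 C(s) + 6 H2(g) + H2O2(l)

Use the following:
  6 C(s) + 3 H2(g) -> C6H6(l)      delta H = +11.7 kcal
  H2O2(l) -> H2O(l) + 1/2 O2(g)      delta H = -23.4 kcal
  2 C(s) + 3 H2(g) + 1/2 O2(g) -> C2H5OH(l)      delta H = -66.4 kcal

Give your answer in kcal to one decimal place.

equation 1 reversed: -11.7 kcal
equation 2 reversed: +23.4 kcal
equation 3 reversed: +66.4 kcal
delta H = (-1)·(+11.7) + (-1)·(-23.4) + (-1)·(-66.4) = 78.1 kcal

delta H = 78.1 kcal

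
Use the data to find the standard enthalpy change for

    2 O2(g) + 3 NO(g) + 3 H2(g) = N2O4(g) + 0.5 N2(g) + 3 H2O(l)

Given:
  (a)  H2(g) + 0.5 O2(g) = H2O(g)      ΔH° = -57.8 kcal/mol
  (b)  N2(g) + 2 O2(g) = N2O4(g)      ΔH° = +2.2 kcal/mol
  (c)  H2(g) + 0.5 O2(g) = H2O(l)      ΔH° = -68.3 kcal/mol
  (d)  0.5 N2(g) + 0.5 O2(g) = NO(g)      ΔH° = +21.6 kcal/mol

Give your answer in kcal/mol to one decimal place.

ΔH° = -267.5 kcal/mol

(a): not needed.
(b) as written: +2.2 kcal/mol
(c) × 3: (3)·(-68.3) = -204.9 kcal/mol
(d) reversed and × 3: (-3)·(+21.6) = -64.8 kcal/mol
Combining the equations, ΔH° = (1)·(+2.2) + (3)·(-68.3) + (-3)·(+21.6) = -267.5 kcal/mol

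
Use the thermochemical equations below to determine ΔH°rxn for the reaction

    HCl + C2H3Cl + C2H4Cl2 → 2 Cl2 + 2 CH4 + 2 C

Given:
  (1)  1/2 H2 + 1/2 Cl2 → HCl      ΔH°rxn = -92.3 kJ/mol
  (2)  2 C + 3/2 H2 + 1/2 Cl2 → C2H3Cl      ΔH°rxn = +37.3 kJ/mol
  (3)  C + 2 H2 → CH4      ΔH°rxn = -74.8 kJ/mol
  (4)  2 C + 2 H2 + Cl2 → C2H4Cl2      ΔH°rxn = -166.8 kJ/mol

(1) reversed (HCl must end up as a reactant): +92.3 kJ/mol
(2) reversed (C2H3Cl must end up as a reactant): -37.3 kJ/mol
(3) × 2 (×2 to match 2 CH4 in the target): (2)·(-74.8) = -149.6 kJ/mol
(4) reversed (C2H4Cl2 must end up as a reactant): +166.8 kJ/mol
Summing the manipulated equations, ΔH°rxn = (+92.3) + (-37.3) + (-149.6) + (+166.8) = 72.2 kJ/mol

ΔH°rxn = 72.2 kJ/mol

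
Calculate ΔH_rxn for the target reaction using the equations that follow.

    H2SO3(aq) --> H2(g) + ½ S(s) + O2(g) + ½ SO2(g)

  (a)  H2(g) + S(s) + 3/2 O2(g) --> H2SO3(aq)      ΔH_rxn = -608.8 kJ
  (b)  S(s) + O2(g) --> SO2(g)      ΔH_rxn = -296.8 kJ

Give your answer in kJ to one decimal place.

ΔH_rxn = 460.4 kJ

(a) reversed (H2SO3(aq) must end up as a reactant): +608.8 kJ
(b) × 1/2 (×1/2 to match 1/2 SO2(g) in the target): (1/2)·(-296.8) = -148.4 kJ
ΔH_rxn = (-1)·(-608.8) + (1/2)·(-296.8) = 460.4 kJ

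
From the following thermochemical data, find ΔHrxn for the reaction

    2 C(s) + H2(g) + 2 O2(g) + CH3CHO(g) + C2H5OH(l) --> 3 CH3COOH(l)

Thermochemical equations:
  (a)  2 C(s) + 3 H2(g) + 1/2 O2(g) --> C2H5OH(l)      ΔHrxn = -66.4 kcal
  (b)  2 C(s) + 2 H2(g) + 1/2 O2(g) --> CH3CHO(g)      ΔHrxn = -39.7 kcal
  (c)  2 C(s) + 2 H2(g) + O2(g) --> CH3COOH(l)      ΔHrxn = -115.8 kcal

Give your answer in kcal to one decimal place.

ΔHrxn = -241.3 kcal

(a) reversed (C2H5OH(l) must end up as a reactant): +66.4 kcal
(b) reversed (reverse to put CH3CHO(g) on the reactant side): +39.7 kcal
(c) × 3 (×3 to match 3 CH3COOH(l) in the target): (3)·(-115.8) = -347.4 kcal
ΔHrxn = (+66.4) + (+39.7) + (-347.4) = -241.3 kcal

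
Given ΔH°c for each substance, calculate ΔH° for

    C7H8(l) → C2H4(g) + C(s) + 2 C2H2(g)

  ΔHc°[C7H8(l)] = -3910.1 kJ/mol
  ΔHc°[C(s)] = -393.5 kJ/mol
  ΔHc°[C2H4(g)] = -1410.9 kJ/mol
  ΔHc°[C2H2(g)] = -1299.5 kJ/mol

With combustion enthalpies, reactants minus products:
= [1·(-3910.1)] − [1·(-1410.9) + 1·(-393.5) + 2·(-1299.5)]
= 493.3 kJ/mol

ΔH° = 493.3 kJ/mol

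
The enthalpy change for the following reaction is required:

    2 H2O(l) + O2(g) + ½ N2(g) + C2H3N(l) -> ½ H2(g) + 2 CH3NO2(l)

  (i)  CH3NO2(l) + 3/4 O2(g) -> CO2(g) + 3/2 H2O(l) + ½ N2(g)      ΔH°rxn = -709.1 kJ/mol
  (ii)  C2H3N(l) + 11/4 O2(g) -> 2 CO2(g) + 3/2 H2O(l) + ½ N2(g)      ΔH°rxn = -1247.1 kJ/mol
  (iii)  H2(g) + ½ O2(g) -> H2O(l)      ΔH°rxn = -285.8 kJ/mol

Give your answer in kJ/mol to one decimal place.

(i) reversed and × 2: (-2)·(-709.1) = +1418.2 kJ/mol
(ii) as written: -1247.1 kJ/mol
(iii) reversed and × 1/2: (-1/2)·(-285.8) = +142.9 kJ/mol
Combining the equations, ΔH°rxn = (-2)·(-709.1) + (1)·(-1247.1) + (-1/2)·(-285.8) = 314.0 kJ/mol

ΔH°rxn = 314.0 kJ/mol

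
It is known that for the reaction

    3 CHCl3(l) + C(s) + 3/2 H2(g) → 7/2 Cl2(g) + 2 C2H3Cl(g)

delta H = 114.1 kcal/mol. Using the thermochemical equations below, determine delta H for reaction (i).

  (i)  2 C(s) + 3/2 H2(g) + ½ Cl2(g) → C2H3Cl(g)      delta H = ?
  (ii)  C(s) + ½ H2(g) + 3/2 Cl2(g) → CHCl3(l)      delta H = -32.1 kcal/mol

(i) × 2 (×2 to match 2 C2H3Cl(g) in the target): contributes 2·x
(ii) reversed and × 3 (reverse to put CHCl3(l) on the reactant side; ×3 to match 3 CHCl3(l) in the target): (-3)·(-32.1) = +96.3 kcal/mol
+114.1 = (+96.3) + 2·x
x = (+114.1 − (+96.3)) / (2) = 8.9 kcal/mol

delta H = 8.9 kcal/mol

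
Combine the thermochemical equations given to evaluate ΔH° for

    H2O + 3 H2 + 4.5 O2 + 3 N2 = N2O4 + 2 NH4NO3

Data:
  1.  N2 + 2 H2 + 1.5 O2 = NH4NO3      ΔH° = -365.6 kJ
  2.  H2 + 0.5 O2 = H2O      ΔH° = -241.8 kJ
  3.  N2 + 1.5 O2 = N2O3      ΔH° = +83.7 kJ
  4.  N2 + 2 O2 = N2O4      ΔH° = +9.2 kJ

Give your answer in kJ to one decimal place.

ΔH° = -480.2 kJ

eq. 1 × 2 (×2 to match 2 NH4NO3 in the target): (2)·(-365.6) = -731.2 kJ
eq. 2 reversed (H2O must end up as a reactant): +241.8 kJ
eq. 3: not needed (N2O3 appears nowhere else).
eq. 4 as written (N2O4 already on the product side): +9.2 kJ
ΔH° = (2)·(-365.6) + (-1)·(-241.8) + (1)·(+9.2) = -480.2 kJ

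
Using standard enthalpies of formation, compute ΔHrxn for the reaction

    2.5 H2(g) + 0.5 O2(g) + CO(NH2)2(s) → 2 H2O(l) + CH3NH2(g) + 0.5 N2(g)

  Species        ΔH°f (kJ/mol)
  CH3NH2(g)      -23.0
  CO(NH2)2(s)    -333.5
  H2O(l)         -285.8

Products: 2·(-285.8) + 1·(-23.0) + 1/2·(+0.0) = -594.6
Reactants: 5/2·(+0.0) + 1/2·(+0.0) + 1·(-333.5) = -333.5
ΔHrxn = (-594.6) − (-333.5) = -261.1 kJ/mol

ΔHrxn = -261.1 kJ/mol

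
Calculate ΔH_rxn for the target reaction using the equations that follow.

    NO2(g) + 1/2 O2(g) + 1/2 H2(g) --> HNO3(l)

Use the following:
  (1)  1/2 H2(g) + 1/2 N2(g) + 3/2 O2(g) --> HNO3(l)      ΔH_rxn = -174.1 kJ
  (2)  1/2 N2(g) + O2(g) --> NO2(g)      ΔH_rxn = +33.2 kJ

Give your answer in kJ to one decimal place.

(1) as written: -174.1 kJ
(2) reversed: -33.2 kJ
Summing the manipulated equations, ΔH_rxn = (-174.1) + (-33.2) = -207.3 kJ

ΔH_rxn = -207.3 kJ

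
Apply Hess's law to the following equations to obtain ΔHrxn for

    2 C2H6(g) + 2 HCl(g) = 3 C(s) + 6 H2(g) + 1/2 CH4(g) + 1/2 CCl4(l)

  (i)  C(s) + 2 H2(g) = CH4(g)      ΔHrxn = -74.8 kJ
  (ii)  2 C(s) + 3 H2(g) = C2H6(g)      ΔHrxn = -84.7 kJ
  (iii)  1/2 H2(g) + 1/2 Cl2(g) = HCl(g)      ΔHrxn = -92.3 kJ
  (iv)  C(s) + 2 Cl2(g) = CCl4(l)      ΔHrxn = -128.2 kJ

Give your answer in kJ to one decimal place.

(i) × 1/2: (1/2)·(-74.8) = -37.4 kJ
(ii) reversed and × 2: (-2)·(-84.7) = +169.4 kJ
(iii) reversed and × 2: (-2)·(-92.3) = +184.6 kJ
(iv) × 1/2: (1/2)·(-128.2) = -64.1 kJ
By Hess's law, ΔHrxn = (1/2)·(-74.8) + (-2)·(-84.7) + (-2)·(-92.3) + (1/2)·(-128.2) = 252.5 kJ

ΔHrxn = 252.5 kJ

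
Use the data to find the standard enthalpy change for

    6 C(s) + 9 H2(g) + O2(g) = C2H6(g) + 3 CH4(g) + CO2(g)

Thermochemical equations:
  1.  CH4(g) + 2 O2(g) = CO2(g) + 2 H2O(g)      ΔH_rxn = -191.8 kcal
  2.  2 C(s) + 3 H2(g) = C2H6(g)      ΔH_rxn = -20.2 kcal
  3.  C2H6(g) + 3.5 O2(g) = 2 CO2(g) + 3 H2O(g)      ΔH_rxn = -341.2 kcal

ΔH_rxn = -167.6 kcal

eq. 1 reversed and × 3: (-3)·(-191.8) = +575.4 kcal
eq. 2 × 3: (3)·(-20.2) = -60.6 kcal
eq. 3 × 2: (2)·(-341.2) = -682.4 kcal
Summing the manipulated equations, ΔH_rxn = (+575.4) + (-60.6) + (-682.4) = -167.6 kcal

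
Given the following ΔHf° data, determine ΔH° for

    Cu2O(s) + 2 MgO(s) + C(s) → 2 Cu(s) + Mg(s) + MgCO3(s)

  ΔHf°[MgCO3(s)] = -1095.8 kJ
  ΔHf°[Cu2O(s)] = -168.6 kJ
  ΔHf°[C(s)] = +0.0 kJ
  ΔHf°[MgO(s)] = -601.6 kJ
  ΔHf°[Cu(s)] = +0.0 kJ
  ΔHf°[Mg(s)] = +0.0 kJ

ΔH° = 276.0 kJ

ΔH°rxn = Σ nΔHf°(products) − Σ nΔHf°(reactants).
Products: 2·(+0.0) + 1·(+0.0) + 1·(-1095.8) = -1095.8
Reactants: 1·(-168.6) + 2·(-601.6) + 1·(+0.0) = -1371.8
ΔH° = (-1095.8) − (-1371.8) = 276.0 kJ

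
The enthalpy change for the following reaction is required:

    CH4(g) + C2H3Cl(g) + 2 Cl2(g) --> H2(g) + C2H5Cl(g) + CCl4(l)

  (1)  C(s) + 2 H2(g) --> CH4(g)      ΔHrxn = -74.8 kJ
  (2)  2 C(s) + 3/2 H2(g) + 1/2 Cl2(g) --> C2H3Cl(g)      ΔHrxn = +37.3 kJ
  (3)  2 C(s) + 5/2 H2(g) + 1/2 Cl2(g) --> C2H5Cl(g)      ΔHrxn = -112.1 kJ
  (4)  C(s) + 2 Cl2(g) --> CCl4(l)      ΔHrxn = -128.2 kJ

(1) reversed: +74.8 kJ
(2) reversed: -37.3 kJ
(3) as written: -112.1 kJ
(4) as written: -128.2 kJ
ΔHrxn = (-1)·(-74.8) + (-1)·(+37.3) + (1)·(-112.1) + (1)·(-128.2) = -202.8 kJ

ΔHrxn = -202.8 kJ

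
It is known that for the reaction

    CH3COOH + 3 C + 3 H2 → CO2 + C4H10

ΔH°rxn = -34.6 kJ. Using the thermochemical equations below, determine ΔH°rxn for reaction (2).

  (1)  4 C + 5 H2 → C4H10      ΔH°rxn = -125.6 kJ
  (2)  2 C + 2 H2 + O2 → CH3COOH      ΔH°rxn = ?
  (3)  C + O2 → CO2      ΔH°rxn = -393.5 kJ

ΔH°rxn = -484.5 kJ

(1) as written (C4H10 already on the product side): -125.6 kJ
(2) reversed (reverse to put CH3COOH on the reactant side): contributes −x
(3) as written (CO2 already on the product side): -393.5 kJ
-34.6 = (-125.6) + (-393.5) − x
x = (-34.6 − (-519.1)) / (-1) = -484.5 kJ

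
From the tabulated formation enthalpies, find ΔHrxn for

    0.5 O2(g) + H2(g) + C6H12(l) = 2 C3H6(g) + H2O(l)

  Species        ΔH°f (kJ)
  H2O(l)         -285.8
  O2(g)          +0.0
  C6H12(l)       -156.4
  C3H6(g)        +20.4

ΔHrxn = -88.6 kJ

Products: 2·(+20.4) + 1·(-285.8) = -245.0
Reactants: 1/2·(+0.0) + 1·(+0.0) + 1·(-156.4) = -156.4
ΔHrxn = (-245.0) − (-156.4) = -88.6 kJ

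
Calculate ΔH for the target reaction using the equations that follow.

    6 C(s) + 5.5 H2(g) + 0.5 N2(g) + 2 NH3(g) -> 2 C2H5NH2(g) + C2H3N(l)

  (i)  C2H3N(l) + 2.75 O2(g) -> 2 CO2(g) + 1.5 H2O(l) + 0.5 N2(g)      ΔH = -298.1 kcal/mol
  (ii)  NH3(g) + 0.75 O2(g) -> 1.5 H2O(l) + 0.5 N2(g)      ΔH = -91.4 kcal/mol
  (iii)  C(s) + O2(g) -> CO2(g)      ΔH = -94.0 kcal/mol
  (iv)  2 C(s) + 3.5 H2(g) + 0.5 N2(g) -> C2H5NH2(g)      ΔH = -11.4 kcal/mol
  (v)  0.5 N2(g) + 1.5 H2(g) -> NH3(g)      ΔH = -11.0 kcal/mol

ΔH = 6.9 kcal/mol

(i) reversed: +298.1 kcal/mol
(ii) as written: -91.4 kcal/mol
(iii) × 2: (2)·(-94.0) = -188.0 kcal/mol
(iv) × 2: (2)·(-11.4) = -22.8 kcal/mol
(v) reversed: +11.0 kcal/mol
ΔH = (+298.1) + (-91.4) + (-188.0) + (-22.8) + (+11.0) = 6.9 kcal/mol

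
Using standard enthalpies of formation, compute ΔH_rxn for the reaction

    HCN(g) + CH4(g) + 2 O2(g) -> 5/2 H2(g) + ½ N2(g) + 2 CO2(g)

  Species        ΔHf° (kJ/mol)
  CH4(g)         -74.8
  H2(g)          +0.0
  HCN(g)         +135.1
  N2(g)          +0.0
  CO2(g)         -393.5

Products: 5/2·(+0.0) + 1/2·(+0.0) + 2·(-393.5) = -787.0
Reactants: 1·(+135.1) + 1·(-74.8) + 2·(+0.0) = +60.3
ΔH_rxn = (-787.0) − (+60.3) = -847.3 kJ/mol

ΔH_rxn = -847.3 kJ/mol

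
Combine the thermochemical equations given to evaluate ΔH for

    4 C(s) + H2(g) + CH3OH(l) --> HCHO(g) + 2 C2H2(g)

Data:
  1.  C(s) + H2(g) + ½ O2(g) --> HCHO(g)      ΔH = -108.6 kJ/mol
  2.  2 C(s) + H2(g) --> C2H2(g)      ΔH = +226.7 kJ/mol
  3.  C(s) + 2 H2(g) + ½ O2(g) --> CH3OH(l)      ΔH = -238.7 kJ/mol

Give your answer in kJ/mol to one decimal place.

eq. 1 as written: -108.6 kJ/mol
eq. 2 × 2: (2)·(+226.7) = +453.4 kJ/mol
eq. 3 reversed: +238.7 kJ/mol
ΔH = (-108.6) + (+453.4) + (+238.7) = 583.5 kJ/mol

ΔH = 583.5 kJ/mol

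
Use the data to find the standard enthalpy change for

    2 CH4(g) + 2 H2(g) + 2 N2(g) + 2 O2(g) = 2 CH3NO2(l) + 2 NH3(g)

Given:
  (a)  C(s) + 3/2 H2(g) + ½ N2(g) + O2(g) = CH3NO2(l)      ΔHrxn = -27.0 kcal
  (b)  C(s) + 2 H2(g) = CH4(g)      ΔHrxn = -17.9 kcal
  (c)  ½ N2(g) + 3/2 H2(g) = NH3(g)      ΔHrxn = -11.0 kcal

(a) × 2 (×2 to match 2 CH3NO2(l) in the target): (2)·(-27.0) = -54.0 kcal
(b) reversed and × 2 (CH4(g) must end up as a reactant; ×2 to match 2 CH4(g) in the target): (-2)·(-17.9) = +35.8 kcal
(c) × 2 (scale by 2 for the 2 NH3(g)): (2)·(-11.0) = -22.0 kcal
ΔHrxn = (-54.0) + (+35.8) + (-22.0) = -40.2 kcal

ΔHrxn = -40.2 kcal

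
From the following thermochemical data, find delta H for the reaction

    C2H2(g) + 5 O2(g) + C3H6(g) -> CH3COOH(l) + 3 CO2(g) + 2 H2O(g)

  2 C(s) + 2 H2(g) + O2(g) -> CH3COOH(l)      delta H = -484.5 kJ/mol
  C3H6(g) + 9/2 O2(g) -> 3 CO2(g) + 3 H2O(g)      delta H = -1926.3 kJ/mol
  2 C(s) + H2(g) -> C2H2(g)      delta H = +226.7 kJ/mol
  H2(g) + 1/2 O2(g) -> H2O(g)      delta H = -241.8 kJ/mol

equation 1 as written (CH3COOH(l) already on the product side): -484.5 kJ/mol
equation 2 as written (C3H6(g) already on the reactant side): -1926.3 kJ/mol
equation 3 reversed (reverse to put C2H2(g) on the reactant side): -226.7 kJ/mol
equation 4 reversed: +241.8 kJ/mol
By Hess's law, delta H = (-484.5) + (-1926.3) + (-226.7) + (+241.8) = -2395.7 kJ/mol

delta H = -2395.7 kJ/mol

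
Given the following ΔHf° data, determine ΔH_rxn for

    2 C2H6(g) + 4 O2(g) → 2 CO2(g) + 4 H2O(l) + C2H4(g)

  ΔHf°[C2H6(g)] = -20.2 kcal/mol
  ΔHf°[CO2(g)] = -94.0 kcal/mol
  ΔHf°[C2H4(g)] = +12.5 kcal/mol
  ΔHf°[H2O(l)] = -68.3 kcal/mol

ΔH°rxn = Σ nΔHf°(products) − Σ nΔHf°(reactants).
Products: 2·(-94.0) + 4·(-68.3) + 1·(+12.5) = -448.7
Reactants: 2·(-20.2) + 4·(+0.0) = -40.4
ΔH_rxn = (-448.7) − (-40.4) = -408.3 kcal/mol

ΔH_rxn = -408.3 kcal/mol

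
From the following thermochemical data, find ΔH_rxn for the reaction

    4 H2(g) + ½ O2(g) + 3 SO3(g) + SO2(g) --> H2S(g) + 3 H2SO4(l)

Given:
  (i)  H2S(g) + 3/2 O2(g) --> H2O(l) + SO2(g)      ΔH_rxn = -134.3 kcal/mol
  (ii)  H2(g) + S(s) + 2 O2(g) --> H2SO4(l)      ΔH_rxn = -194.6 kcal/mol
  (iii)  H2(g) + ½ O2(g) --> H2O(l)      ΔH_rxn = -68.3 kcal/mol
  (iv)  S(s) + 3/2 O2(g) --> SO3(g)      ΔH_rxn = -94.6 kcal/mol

ΔH_rxn = -234.0 kcal/mol

(i) reversed: +134.3 kcal/mol
(ii) × 3: (3)·(-194.6) = -583.8 kcal/mol
(iii) as written: -68.3 kcal/mol
(iv) reversed and × 3: (-3)·(-94.6) = +283.8 kcal/mol
ΔH_rxn = (+134.3) + (-583.8) + (-68.3) + (+283.8) = -234.0 kcal/mol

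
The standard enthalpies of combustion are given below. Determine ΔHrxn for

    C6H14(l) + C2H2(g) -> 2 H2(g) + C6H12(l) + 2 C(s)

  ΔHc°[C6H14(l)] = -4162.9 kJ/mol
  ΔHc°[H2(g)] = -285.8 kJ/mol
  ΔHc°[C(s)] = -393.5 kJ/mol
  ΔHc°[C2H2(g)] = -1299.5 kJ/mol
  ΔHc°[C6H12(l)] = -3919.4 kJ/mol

With combustion enthalpies, reactants minus products:
= [1·(-4162.9) + 1·(-1299.5)] − [2·(-285.8) + 1·(-3919.4) + 2·(-393.5)]
= -184.4 kJ/mol

ΔHrxn = -184.4 kJ/mol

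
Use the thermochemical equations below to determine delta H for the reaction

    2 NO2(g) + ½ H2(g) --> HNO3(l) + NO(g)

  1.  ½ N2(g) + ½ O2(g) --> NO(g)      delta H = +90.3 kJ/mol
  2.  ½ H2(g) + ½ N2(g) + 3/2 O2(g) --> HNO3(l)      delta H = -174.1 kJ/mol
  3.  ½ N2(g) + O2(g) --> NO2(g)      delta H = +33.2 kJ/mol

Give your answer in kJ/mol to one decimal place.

eq. 1 as written: +90.3 kJ/mol
eq. 2 as written: -174.1 kJ/mol
eq. 3 reversed and × 2: (-2)·(+33.2) = -66.4 kJ/mol
delta H = (1)·(+90.3) + (1)·(-174.1) + (-2)·(+33.2) = -150.2 kJ/mol

delta H = -150.2 kJ/mol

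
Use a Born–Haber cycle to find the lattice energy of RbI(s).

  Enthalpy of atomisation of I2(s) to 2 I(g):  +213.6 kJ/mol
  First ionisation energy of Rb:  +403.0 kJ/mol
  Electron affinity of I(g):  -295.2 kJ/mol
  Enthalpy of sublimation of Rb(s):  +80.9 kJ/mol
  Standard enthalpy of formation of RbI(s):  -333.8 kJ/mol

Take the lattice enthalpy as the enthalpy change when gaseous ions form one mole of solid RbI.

ΔHf° = 1·ΔHsub + 1·(ΣIE) + 1/2·D(I2) + 1·EA + U
-333.8 = 1·(+80.9) + 1·(+403.0) + 1/2·(+213.6) + 1·(-295.2) + U
U = -333.8 − (+295.5) = -629.3 kJ/mol

U = -629.3 kJ/mol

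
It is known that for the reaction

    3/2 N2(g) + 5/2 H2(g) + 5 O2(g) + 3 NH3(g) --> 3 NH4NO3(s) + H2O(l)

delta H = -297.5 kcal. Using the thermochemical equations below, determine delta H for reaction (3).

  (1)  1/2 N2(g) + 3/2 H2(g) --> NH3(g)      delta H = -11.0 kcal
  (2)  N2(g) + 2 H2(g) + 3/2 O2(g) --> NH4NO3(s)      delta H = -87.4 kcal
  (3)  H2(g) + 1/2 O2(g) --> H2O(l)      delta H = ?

(1) reversed and × 3 (NH3(g) must end up as a reactant; ×3 to match 3 NH3(g) in the target): (-3)·(-11.0) = +33.0 kcal
(2) × 3 (×3 to match 3 NH4NO3(s) in the target): (3)·(-87.4) = -262.2 kcal
(3) as written (H2O(l) already on the product side): contributes x
-297.5 = (+33.0) + (-262.2) + x
x = (-297.5 − (-229.2)) / (1) = -68.3 kcal

delta H = -68.3 kcal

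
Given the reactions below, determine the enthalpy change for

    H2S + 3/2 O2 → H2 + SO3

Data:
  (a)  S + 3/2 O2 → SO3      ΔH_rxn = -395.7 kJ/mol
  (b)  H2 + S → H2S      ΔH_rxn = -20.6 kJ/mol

(a) as written (SO3 already on the product side): -395.7 kJ/mol
(b) reversed (reverse to put H2S on the reactant side): +20.6 kJ/mol
Combining the equations, ΔH_rxn = (-395.7) + (+20.6) = -375.1 kJ/mol

ΔH_rxn = -375.1 kJ/mol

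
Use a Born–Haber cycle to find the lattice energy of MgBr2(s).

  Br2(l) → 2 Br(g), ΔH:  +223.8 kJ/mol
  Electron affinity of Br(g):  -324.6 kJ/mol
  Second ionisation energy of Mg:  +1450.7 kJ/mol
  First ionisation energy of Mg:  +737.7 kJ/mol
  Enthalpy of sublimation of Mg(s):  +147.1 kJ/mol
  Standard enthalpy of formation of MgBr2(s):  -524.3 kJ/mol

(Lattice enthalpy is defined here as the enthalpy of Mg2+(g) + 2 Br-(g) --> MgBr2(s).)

U = -2434.4 kJ/mol

ΔHf° = 1·ΔHsub + 1·(ΣIE) + 1·D(Br2) + 2·EA + U
-524.3 = 1·(+147.1) + 1·(+2188.4) + 1·(+223.8) + 2·(-324.6) + U
U = -524.3 − (+1910.1) = -2434.4 kJ/mol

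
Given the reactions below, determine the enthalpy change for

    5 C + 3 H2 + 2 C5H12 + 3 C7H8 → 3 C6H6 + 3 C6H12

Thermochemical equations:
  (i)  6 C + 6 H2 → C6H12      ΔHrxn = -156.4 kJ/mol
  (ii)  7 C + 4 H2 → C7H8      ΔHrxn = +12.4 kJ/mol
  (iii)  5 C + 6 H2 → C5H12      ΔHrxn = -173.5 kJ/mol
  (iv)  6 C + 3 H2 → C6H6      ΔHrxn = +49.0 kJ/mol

ΔHrxn = -12.4 kJ/mol

(i) × 3: (3)·(-156.4) = -469.2 kJ/mol
(ii) reversed and × 3: (-3)·(+12.4) = -37.2 kJ/mol
(iii) reversed and × 2: (-2)·(-173.5) = +347.0 kJ/mol
(iv) × 3: (3)·(+49.0) = +147.0 kJ/mol
ΔHrxn = (3)·(-156.4) + (-3)·(+12.4) + (-2)·(-173.5) + (3)·(+49.0) = -12.4 kJ/mol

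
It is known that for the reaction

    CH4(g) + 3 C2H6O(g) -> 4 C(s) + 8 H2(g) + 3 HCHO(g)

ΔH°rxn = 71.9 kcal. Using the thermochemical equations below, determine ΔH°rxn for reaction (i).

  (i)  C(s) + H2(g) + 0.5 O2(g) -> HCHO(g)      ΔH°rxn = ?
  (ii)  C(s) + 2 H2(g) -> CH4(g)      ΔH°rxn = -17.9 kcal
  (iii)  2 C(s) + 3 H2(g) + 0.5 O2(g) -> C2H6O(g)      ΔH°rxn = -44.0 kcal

ΔH°rxn = -26.0 kcal

(i) × 3: contributes 3·x
(ii) reversed: +17.9 kcal
(iii) reversed and × 3: (-3)·(-44.0) = +132.0 kcal
+71.9 = (+17.9) + (+132.0) + 3·x
x = (+71.9 − (+149.9)) / (3) = -26.0 kcal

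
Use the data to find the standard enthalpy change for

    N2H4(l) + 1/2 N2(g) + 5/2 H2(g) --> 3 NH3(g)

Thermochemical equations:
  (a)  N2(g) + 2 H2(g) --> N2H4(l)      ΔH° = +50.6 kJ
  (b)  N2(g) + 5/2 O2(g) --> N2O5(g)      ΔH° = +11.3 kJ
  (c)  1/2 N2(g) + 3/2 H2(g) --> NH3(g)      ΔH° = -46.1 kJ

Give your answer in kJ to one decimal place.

(a) reversed (N2H4(l) must end up as a reactant): -50.6 kJ
(b): not needed (N2O5(g) appears nowhere else).
(c) × 3 (scale by 3 for the 3 NH3(g)): (3)·(-46.1) = -138.3 kJ
Combining the equations, ΔH° = (-50.6) + (-138.3) = -188.9 kJ

ΔH° = -188.9 kJ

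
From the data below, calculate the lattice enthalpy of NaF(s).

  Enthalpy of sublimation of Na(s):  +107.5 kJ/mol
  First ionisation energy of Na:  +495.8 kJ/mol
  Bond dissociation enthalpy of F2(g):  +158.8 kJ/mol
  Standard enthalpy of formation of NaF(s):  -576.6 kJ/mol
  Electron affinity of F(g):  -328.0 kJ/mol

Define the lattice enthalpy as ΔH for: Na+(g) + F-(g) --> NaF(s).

ΔHf° = 1·ΔHsub + 1·(ΣIE) + 1/2·D(F2) + 1·EA + U
-576.6 = 1·(+107.5) + 1·(+495.8) + 1/2·(+158.8) + 1·(-328.0) + U
U = -576.6 − (+354.7) = -931.3 kJ/mol

U = -931.3 kJ/mol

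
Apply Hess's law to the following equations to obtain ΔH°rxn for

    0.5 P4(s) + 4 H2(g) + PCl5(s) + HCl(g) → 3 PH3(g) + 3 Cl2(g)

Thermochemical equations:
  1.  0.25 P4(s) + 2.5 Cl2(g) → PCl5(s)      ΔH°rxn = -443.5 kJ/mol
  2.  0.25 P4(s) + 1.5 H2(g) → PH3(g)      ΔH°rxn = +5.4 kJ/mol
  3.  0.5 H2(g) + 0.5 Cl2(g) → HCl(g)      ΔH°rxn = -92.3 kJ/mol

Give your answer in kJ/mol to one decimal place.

eq. 1 reversed: +443.5 kJ/mol
eq. 2 × 3: (3)·(+5.4) = +16.2 kJ/mol
eq. 3 reversed: +92.3 kJ/mol
ΔH°rxn = (+443.5) + (+16.2) + (+92.3) = 552.0 kJ/mol

ΔH°rxn = 552.0 kJ/mol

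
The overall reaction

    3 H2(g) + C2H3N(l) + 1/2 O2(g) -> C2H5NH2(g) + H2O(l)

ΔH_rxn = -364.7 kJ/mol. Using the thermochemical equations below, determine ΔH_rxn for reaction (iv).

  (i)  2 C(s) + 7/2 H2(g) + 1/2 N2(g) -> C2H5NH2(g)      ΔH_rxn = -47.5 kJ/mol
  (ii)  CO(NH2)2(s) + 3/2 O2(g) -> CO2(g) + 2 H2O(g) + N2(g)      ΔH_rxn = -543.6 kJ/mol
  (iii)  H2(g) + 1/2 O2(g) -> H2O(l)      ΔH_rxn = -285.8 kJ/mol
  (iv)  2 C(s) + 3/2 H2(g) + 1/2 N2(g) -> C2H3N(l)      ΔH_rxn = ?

(i) as written (C2H5NH2(g) already on the product side): -47.5 kJ/mol
(ii): not needed (H2O(g) appears nowhere else).
(iii) as written (H2O(l) already on the product side): -285.8 kJ/mol
(iv) reversed (C2H3N(l) must end up as a reactant): contributes −x
-364.7 = (-47.5) + (-285.8) − x
x = (-364.7 − (-333.3)) / (-1) = 31.4 kJ/mol

ΔH_rxn = 31.4 kJ/mol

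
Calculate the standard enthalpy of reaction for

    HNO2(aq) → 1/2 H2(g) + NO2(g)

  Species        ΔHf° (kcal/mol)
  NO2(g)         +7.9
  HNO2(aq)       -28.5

ΔH°rxn = 36.4 kcal/mol

ΔH°rxn = Σ nΔHf°(products) − Σ nΔHf°(reactants).
Products: 1/2·(+0.0) + 1·(+7.9) = +7.9
Reactants: 1·(-28.5) = -28.5
ΔH°rxn = (+7.9) − (-28.5) = 36.4 kcal/mol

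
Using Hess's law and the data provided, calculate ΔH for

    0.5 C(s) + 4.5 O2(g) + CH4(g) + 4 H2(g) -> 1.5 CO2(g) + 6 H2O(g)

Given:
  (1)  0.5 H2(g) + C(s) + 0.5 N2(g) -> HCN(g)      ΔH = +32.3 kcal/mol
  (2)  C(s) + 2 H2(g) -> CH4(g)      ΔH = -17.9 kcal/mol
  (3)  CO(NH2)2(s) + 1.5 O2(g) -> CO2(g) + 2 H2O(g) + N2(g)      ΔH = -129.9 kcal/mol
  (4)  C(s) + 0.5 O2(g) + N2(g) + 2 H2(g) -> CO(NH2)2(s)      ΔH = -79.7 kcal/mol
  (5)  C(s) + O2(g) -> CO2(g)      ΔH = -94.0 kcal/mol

(1): not needed (HCN(g) appears nowhere else).
(2) reversed (CH4(g) must end up as a reactant): +17.9 kcal/mol
(3) × 3 (scale by 3 for the 6 H2O(g)): (3)·(-129.9) = -389.7 kcal/mol
(4) × 3: (3)·(-79.7) = -239.1 kcal/mol
(5) reversed and × 3/2: (-3/2)·(-94.0) = +141.0 kcal/mol
By Hess's law, ΔH = (-1)·(-17.9) + (3)·(-129.9) + (3)·(-79.7) + (-3/2)·(-94.0) = -469.9 kcal/mol

ΔH = -469.9 kcal/mol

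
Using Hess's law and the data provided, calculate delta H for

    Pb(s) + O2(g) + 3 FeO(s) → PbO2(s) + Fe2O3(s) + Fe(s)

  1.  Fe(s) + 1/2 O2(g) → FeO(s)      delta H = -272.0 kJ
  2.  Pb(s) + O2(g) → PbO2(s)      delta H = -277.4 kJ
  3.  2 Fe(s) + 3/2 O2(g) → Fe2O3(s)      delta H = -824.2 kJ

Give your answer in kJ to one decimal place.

delta H = -285.6 kJ

eq. 1 reversed and × 3: (-3)·(-272.0) = +816.0 kJ
eq. 2 as written: -277.4 kJ
eq. 3 as written: -824.2 kJ
delta H = (+816.0) + (-277.4) + (-824.2) = -285.6 kJ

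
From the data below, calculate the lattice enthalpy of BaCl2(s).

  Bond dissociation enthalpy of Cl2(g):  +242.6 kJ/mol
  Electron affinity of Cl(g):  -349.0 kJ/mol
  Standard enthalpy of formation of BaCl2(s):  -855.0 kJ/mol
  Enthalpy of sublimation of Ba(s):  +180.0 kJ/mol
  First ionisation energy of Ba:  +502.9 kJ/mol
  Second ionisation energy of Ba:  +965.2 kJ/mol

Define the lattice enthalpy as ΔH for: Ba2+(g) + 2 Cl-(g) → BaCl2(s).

ΔHf° = 1·ΔHsub + 1·(ΣIE) + 1·D(Cl2) + 2·EA + U
-855.0 = 1·(+180.0) + 1·(+1468.1) + 1·(+242.6) + 2·(-349.0) + U
U = -855.0 − (+1192.7) = -2047.7 kJ/mol

U = -2047.7 kJ/mol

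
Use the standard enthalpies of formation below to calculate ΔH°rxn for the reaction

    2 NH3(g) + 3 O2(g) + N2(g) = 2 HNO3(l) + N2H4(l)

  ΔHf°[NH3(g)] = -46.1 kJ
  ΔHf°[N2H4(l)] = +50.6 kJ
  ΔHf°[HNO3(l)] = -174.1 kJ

ΔH°rxn = -205.4 kJ

ΔH°rxn = Σ nΔHf°(products) − Σ nΔHf°(reactants).
Products: 2·(-174.1) + 1·(+50.6) = -297.6
Reactants: 2·(-46.1) + 3·(+0.0) + 1·(+0.0) = -92.2
ΔH°rxn = (-297.6) − (-92.2) = -205.4 kJ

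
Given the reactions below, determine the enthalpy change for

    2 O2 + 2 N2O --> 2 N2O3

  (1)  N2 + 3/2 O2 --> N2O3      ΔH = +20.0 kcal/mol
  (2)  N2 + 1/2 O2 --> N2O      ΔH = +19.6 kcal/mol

ΔH = 0.8 kcal/mol

(1) × 2 (scale by 2 for the 2 N2O3): (2)·(+20.0) = +40.0 kcal/mol
(2) reversed and × 2 (reverse to put N2O on the reactant side; ×2 to match 2 N2O in the target): (-2)·(+19.6) = -39.2 kcal/mol
Combining the equations, ΔH = (+40.0) + (-39.2) = 0.8 kcal/mol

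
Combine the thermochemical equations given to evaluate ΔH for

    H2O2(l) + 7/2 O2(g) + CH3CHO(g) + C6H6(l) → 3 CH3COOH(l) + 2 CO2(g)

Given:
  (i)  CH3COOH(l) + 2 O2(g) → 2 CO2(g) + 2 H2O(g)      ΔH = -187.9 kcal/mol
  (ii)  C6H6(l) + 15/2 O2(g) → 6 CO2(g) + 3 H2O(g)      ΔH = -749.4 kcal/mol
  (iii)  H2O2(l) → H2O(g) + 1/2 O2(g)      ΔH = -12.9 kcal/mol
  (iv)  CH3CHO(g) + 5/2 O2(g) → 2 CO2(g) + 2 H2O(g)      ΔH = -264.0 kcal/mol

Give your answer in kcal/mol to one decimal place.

(i) reversed and × 3: (-3)·(-187.9) = +563.7 kcal/mol
(ii) as written: -749.4 kcal/mol
(iii) as written: -12.9 kcal/mol
(iv) as written: -264.0 kcal/mol
Combining the equations, ΔH = (-3)·(-187.9) + (1)·(-749.4) + (1)·(-12.9) + (1)·(-264.0) = -462.6 kcal/mol

ΔH = -462.6 kcal/mol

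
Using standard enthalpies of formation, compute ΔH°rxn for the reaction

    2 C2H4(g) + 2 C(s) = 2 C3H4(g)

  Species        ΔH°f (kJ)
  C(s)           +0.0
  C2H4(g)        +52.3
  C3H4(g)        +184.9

ΔH°rxn = 265.2 kJ

Products: 2·(+184.9) = +369.8
Reactants: 2·(+52.3) + 2·(+0.0) = +104.6
ΔH°rxn = (+369.8) − (+104.6) = 265.2 kJ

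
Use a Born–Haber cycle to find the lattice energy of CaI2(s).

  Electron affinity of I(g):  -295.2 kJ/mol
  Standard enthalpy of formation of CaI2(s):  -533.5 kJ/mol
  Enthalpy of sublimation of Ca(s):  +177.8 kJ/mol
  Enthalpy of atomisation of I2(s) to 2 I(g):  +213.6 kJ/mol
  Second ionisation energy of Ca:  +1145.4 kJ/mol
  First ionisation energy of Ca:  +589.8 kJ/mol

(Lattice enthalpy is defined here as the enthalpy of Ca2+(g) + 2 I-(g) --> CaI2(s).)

ΔHf° = 1·ΔHsub + 1·(ΣIE) + 1·D(I2) + 2·EA + U
-533.5 = 1·(+177.8) + 1·(+1735.2) + 1·(+213.6) + 2·(-295.2) + U
U = -533.5 − (+1536.2) = -2069.7 kJ/mol

U = -2069.7 kJ/mol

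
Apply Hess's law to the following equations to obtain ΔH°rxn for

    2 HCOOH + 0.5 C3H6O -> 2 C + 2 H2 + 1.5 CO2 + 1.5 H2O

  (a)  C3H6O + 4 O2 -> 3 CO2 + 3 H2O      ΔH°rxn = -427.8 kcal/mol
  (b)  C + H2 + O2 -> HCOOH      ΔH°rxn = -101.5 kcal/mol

(a) × 1/2 (×1/2 to match 1/2 C3H6O in the target): (1/2)·(-427.8) = -213.9 kcal/mol
(b) reversed and × 2 (reverse to put HCOOH on the reactant side; scale by 2 for the 2 HCOOH): (-2)·(-101.5) = +203.0 kcal/mol
ΔH°rxn = (1/2)·(-427.8) + (-2)·(-101.5) = -10.9 kcal/mol

ΔH°rxn = -10.9 kcal/mol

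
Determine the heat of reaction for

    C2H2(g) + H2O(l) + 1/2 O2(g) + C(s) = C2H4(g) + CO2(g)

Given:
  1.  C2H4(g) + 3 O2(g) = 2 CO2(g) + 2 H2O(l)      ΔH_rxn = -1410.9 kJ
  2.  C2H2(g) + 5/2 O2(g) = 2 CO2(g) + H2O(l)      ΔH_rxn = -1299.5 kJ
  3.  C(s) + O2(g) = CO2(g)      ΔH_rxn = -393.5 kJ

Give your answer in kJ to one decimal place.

ΔH_rxn = -282.1 kJ

eq. 1 reversed (reverse to put C2H4(g) on the product side): +1410.9 kJ
eq. 2 as written (C2H2(g) already on the reactant side): -1299.5 kJ
eq. 3 as written (C(s) already on the reactant side): -393.5 kJ
ΔH_rxn = (+1410.9) + (-1299.5) + (-393.5) = -282.1 kJ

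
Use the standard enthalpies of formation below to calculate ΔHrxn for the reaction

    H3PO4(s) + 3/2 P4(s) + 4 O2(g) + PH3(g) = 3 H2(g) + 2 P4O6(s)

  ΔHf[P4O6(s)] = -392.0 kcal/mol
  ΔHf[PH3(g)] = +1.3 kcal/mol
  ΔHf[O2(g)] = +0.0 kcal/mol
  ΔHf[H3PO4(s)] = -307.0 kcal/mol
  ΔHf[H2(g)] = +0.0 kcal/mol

ΔHrxn = -478.3 kcal/mol

Products: 3·(+0.0) + 2·(-392.0) = -784.0
Reactants: 1·(-307.0) + 3/2·(+0.0) + 4·(+0.0) + 1·(+1.3) = -305.7
ΔHrxn = (-784.0) − (-305.7) = -478.3 kcal/mol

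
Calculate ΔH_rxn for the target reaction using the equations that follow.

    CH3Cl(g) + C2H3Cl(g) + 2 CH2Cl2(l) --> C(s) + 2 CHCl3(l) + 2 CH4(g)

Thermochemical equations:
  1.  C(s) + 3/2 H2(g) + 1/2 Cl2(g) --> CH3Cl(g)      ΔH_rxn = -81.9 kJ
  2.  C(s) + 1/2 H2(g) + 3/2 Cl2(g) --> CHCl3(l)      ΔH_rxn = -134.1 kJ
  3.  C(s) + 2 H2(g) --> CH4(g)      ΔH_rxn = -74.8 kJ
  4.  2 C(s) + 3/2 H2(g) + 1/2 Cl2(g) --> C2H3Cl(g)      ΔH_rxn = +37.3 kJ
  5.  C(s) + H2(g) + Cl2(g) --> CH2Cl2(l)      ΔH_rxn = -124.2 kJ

ΔH_rxn = -124.8 kJ

eq. 1 reversed (CH3Cl(g) must end up as a reactant): +81.9 kJ
eq. 2 × 2 (×2 to match 2 CHCl3(l) in the target): (2)·(-134.1) = -268.2 kJ
eq. 3 × 2 (×2 to match 2 CH4(g) in the target): (2)·(-74.8) = -149.6 kJ
eq. 4 reversed (C2H3Cl(g) must end up as a reactant): -37.3 kJ
eq. 5 reversed and × 2 (CH2Cl2(l) must end up as a reactant; scale by 2 for the 2 CH2Cl2(l)): (-2)·(-124.2) = +248.4 kJ
ΔH_rxn = (+81.9) + (-268.2) + (-149.6) + (-37.3) + (+248.4) = -124.8 kJ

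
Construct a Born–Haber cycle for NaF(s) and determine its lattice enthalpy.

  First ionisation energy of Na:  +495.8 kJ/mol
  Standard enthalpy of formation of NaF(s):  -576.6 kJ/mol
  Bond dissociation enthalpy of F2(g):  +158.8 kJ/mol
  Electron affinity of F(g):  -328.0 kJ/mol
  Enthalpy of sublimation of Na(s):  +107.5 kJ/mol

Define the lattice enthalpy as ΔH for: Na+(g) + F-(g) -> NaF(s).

U = -931.3 kJ/mol

ΔHf° = 1·ΔHsub + 1·(ΣIE) + 1/2·D(F2) + 1·EA + U
-576.6 = 1·(+107.5) + 1·(+495.8) + 1/2·(+158.8) + 1·(-328.0) + U
U = -576.6 − (+354.7) = -931.3 kJ/mol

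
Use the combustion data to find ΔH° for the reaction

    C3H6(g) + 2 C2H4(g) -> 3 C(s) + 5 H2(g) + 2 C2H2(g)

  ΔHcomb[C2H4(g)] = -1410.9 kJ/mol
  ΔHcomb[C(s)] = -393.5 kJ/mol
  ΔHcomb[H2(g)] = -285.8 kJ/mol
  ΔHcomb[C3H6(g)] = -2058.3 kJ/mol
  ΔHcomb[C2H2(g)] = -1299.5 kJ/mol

ΔH° = 328.4 kJ/mol

With combustion enthalpies, reactants minus products:
= [1·(-2058.3) + 2·(-1410.9)] − [3·(-393.5) + 5·(-285.8) + 2·(-1299.5)]
= 328.4 kJ/mol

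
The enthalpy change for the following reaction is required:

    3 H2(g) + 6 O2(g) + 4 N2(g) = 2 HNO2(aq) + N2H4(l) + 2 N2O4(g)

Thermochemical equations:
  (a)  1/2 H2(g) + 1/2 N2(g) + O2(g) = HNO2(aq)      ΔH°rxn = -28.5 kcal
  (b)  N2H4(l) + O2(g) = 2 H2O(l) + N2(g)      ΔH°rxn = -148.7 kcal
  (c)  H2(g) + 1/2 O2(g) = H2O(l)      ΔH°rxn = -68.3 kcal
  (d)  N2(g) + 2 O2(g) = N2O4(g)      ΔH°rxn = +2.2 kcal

(a) × 2 (×2 to match 2 HNO2(aq) in the target): (2)·(-28.5) = -57.0 kcal
(b) reversed (reverse to put N2H4(l) on the product side): +148.7 kcal
(c) × 2: (2)·(-68.3) = -136.6 kcal
(d) × 2 (scale by 2 for the 2 N2O4(g)): (2)·(+2.2) = +4.4 kcal
ΔH°rxn = (-57.0) + (+148.7) + (-136.6) + (+4.4) = -40.5 kcal

ΔH°rxn = -40.5 kcal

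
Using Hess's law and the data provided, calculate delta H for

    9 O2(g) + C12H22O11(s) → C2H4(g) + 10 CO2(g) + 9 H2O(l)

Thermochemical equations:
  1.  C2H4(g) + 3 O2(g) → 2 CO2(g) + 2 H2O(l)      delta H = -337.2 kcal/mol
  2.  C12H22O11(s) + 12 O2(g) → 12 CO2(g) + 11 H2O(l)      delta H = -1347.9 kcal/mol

eq. 1 reversed: +337.2 kcal/mol
eq. 2 as written: -1347.9 kcal/mol
Summing the manipulated equations, delta H = (+337.2) + (-1347.9) = -1010.7 kcal/mol

delta H = -1010.7 kcal/mol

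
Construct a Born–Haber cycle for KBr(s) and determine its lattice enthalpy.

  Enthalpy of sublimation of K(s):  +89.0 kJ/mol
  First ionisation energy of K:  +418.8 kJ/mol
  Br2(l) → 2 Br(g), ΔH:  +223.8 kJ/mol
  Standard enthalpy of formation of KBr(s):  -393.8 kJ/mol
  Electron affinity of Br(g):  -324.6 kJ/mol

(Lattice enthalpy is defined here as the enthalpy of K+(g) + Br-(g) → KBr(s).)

U = -688.9 kJ/mol

ΔHf° = 1·ΔHsub + 1·(ΣIE) + 1/2·D(Br2) + 1·EA + U
-393.8 = 1·(+89.0) + 1·(+418.8) + 1/2·(+223.8) + 1·(-324.6) + U
U = -393.8 − (+295.1) = -688.9 kJ/mol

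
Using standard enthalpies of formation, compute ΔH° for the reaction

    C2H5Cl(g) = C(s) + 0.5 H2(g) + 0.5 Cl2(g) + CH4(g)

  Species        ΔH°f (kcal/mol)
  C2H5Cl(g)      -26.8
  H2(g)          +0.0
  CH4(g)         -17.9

ΔH° = 8.9 kcal/mol

Products: 1·(+0.0) + 1/2·(+0.0) + 1/2·(+0.0) + 1·(-17.9) = -17.9
Reactants: 1·(-26.8) = -26.8
ΔH° = (-17.9) − (-26.8) = 8.9 kcal/mol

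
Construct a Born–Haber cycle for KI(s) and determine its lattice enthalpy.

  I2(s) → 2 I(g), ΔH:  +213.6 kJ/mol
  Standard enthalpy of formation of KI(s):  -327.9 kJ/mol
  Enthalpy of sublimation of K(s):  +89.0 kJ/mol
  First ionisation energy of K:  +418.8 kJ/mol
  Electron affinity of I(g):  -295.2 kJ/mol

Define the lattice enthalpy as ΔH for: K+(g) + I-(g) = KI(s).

U = -647.3 kJ/mol

ΔHf° = 1·ΔHsub + 1·(ΣIE) + 1/2·D(I2) + 1·EA + U
-327.9 = 1·(+89.0) + 1·(+418.8) + 1/2·(+213.6) + 1·(-295.2) + U
U = -327.9 − (+319.4) = -647.3 kJ/mol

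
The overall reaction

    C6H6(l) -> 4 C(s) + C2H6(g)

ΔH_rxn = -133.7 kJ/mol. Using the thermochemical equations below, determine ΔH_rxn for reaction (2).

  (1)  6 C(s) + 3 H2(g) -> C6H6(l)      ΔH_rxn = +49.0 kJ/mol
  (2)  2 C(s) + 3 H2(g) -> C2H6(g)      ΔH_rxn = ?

(1) reversed: -49.0 kJ/mol
(2) as written: contributes x
-133.7 = (-49.0) + x
x = (-133.7 − (-49.0)) / (1) = -84.7 kJ/mol

ΔH_rxn = -84.7 kJ/mol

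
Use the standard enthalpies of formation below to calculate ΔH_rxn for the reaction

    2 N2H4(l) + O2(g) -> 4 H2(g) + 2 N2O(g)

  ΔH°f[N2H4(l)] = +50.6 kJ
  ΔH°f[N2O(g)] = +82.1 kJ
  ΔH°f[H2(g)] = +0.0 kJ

ΔH_rxn = 63.0 kJ

Products: 4·(+0.0) + 2·(+82.1) = +164.2
Reactants: 2·(+50.6) + 1·(+0.0) = +101.2
ΔH_rxn = (+164.2) − (+101.2) = 63.0 kJ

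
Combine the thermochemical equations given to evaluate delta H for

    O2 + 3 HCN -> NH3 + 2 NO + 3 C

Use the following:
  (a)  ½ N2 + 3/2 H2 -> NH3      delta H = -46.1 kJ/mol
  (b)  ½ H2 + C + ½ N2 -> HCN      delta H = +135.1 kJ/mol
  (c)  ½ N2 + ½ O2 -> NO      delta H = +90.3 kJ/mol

(a) as written (NH3 already on the product side): -46.1 kJ/mol
(b) reversed and × 3 (HCN must end up as a reactant; ×3 to match 3 HCN in the target): (-3)·(+135.1) = -405.3 kJ/mol
(c) × 2 (scale by 2 for the 2 NO): (2)·(+90.3) = +180.6 kJ/mol
Since enthalpy is a state function, delta H = (-46.1) + (-405.3) + (+180.6) = -270.8 kJ/mol

delta H = -270.8 kJ/mol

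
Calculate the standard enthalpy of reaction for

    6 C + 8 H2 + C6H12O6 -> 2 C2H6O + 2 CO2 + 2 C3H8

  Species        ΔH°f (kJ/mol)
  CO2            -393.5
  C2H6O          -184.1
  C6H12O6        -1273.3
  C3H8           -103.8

ΔHrxn = -89.5 kJ/mol

ΔH°rxn = Σ nΔHf°(products) − Σ nΔHf°(reactants).
Products: 2·(-184.1) + 2·(-393.5) + 2·(-103.8) = -1362.8
Reactants: 6·(+0.0) + 8·(+0.0) + 1·(-1273.3) = -1273.3
ΔHrxn = (-1362.8) − (-1273.3) = -89.5 kJ/mol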